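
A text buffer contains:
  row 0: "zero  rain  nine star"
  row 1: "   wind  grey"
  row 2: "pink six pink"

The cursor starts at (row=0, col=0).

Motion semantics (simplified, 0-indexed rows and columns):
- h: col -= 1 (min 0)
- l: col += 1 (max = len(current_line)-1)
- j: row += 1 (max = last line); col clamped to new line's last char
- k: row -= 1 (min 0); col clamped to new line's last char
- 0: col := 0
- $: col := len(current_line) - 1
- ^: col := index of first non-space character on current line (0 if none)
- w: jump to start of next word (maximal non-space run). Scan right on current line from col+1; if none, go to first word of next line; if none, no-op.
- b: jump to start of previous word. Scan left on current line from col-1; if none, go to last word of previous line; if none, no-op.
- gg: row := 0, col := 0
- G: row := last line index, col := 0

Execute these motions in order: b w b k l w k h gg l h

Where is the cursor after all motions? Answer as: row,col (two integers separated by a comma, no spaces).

After 1 (b): row=0 col=0 char='z'
After 2 (w): row=0 col=6 char='r'
After 3 (b): row=0 col=0 char='z'
After 4 (k): row=0 col=0 char='z'
After 5 (l): row=0 col=1 char='e'
After 6 (w): row=0 col=6 char='r'
After 7 (k): row=0 col=6 char='r'
After 8 (h): row=0 col=5 char='_'
After 9 (gg): row=0 col=0 char='z'
After 10 (l): row=0 col=1 char='e'
After 11 (h): row=0 col=0 char='z'

Answer: 0,0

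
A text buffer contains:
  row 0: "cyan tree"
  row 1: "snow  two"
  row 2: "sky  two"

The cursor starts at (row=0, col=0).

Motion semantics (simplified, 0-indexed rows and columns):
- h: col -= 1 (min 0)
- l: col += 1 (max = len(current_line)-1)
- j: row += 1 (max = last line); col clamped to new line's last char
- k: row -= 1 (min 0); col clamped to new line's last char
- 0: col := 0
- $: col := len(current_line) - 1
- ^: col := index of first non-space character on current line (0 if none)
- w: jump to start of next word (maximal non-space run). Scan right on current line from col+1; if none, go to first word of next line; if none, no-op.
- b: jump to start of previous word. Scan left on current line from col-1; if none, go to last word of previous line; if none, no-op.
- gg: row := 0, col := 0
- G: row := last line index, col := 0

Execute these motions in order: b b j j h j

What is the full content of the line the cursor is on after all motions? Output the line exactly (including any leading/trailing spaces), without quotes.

After 1 (b): row=0 col=0 char='c'
After 2 (b): row=0 col=0 char='c'
After 3 (j): row=1 col=0 char='s'
After 4 (j): row=2 col=0 char='s'
After 5 (h): row=2 col=0 char='s'
After 6 (j): row=2 col=0 char='s'

Answer: sky  two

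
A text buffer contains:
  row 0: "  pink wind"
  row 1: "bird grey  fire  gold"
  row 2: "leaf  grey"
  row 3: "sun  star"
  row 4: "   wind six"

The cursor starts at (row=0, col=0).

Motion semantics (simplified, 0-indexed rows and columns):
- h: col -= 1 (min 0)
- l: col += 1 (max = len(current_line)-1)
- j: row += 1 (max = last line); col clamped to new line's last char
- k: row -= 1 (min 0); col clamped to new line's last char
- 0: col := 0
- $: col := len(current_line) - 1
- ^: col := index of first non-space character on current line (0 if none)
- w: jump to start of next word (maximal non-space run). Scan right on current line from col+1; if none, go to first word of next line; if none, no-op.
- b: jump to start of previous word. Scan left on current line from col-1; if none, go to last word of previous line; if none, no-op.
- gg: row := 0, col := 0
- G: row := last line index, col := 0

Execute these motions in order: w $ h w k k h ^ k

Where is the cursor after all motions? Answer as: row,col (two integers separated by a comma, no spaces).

After 1 (w): row=0 col=2 char='p'
After 2 ($): row=0 col=10 char='d'
After 3 (h): row=0 col=9 char='n'
After 4 (w): row=1 col=0 char='b'
After 5 (k): row=0 col=0 char='_'
After 6 (k): row=0 col=0 char='_'
After 7 (h): row=0 col=0 char='_'
After 8 (^): row=0 col=2 char='p'
After 9 (k): row=0 col=2 char='p'

Answer: 0,2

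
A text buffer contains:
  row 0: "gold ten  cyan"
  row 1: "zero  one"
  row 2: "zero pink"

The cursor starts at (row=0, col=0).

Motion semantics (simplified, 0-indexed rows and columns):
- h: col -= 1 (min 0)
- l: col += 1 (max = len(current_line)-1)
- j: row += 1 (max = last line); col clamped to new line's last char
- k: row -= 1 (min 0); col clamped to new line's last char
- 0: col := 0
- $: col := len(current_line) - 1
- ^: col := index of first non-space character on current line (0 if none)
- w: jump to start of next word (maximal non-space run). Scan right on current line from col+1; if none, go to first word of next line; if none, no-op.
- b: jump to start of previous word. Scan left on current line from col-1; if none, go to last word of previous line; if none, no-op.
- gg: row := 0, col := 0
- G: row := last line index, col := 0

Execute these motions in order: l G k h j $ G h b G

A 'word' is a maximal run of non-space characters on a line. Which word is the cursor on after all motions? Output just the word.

Answer: zero

Derivation:
After 1 (l): row=0 col=1 char='o'
After 2 (G): row=2 col=0 char='z'
After 3 (k): row=1 col=0 char='z'
After 4 (h): row=1 col=0 char='z'
After 5 (j): row=2 col=0 char='z'
After 6 ($): row=2 col=8 char='k'
After 7 (G): row=2 col=0 char='z'
After 8 (h): row=2 col=0 char='z'
After 9 (b): row=1 col=6 char='o'
After 10 (G): row=2 col=0 char='z'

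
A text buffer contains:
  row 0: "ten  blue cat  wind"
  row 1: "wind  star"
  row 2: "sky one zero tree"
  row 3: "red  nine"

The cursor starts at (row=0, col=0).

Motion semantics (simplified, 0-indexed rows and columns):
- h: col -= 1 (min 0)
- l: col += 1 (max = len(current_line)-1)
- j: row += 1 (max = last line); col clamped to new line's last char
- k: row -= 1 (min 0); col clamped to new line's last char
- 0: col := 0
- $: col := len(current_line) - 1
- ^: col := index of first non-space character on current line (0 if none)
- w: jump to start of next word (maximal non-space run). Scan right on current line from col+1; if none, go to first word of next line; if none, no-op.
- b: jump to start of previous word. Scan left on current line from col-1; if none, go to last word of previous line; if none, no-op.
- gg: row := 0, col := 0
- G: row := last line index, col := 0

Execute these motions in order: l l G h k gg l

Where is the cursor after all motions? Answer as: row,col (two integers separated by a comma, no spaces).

After 1 (l): row=0 col=1 char='e'
After 2 (l): row=0 col=2 char='n'
After 3 (G): row=3 col=0 char='r'
After 4 (h): row=3 col=0 char='r'
After 5 (k): row=2 col=0 char='s'
After 6 (gg): row=0 col=0 char='t'
After 7 (l): row=0 col=1 char='e'

Answer: 0,1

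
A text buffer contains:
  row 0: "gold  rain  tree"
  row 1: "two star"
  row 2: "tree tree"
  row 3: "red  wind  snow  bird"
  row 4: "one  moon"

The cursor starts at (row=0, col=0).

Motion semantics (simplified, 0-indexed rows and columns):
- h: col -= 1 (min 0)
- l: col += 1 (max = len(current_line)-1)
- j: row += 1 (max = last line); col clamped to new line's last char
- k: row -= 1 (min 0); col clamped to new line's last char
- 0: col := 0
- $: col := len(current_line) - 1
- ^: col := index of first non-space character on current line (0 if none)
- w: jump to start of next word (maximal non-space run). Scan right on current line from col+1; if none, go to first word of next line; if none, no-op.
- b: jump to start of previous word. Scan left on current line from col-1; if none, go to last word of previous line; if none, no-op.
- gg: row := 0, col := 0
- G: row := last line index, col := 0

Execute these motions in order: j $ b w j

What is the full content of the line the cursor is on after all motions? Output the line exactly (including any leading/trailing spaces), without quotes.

Answer: red  wind  snow  bird

Derivation:
After 1 (j): row=1 col=0 char='t'
After 2 ($): row=1 col=7 char='r'
After 3 (b): row=1 col=4 char='s'
After 4 (w): row=2 col=0 char='t'
After 5 (j): row=3 col=0 char='r'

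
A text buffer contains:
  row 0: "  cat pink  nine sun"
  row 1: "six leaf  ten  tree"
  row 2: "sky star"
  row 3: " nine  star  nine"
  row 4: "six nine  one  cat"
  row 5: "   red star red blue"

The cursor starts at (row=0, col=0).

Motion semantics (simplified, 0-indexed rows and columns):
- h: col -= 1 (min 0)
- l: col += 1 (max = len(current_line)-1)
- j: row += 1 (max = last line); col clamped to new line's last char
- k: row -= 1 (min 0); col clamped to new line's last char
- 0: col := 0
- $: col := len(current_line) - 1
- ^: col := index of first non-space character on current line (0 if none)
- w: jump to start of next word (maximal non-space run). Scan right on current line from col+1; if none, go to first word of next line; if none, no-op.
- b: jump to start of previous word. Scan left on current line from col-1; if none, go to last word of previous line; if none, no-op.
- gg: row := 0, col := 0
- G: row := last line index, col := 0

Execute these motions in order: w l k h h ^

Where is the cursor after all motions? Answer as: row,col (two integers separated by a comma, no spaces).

Answer: 0,2

Derivation:
After 1 (w): row=0 col=2 char='c'
After 2 (l): row=0 col=3 char='a'
After 3 (k): row=0 col=3 char='a'
After 4 (h): row=0 col=2 char='c'
After 5 (h): row=0 col=1 char='_'
After 6 (^): row=0 col=2 char='c'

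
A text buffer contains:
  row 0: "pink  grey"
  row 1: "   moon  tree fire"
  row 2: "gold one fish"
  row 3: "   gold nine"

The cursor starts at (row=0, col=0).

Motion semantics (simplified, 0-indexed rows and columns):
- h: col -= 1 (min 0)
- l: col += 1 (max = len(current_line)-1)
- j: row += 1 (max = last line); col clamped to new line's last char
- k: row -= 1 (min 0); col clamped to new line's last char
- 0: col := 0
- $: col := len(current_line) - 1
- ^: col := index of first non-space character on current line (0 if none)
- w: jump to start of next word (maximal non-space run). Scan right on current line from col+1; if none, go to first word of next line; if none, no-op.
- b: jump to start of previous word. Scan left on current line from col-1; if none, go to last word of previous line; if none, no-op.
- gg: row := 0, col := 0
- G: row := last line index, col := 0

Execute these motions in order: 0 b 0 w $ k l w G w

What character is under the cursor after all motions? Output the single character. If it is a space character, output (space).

Answer: g

Derivation:
After 1 (0): row=0 col=0 char='p'
After 2 (b): row=0 col=0 char='p'
After 3 (0): row=0 col=0 char='p'
After 4 (w): row=0 col=6 char='g'
After 5 ($): row=0 col=9 char='y'
After 6 (k): row=0 col=9 char='y'
After 7 (l): row=0 col=9 char='y'
After 8 (w): row=1 col=3 char='m'
After 9 (G): row=3 col=0 char='_'
After 10 (w): row=3 col=3 char='g'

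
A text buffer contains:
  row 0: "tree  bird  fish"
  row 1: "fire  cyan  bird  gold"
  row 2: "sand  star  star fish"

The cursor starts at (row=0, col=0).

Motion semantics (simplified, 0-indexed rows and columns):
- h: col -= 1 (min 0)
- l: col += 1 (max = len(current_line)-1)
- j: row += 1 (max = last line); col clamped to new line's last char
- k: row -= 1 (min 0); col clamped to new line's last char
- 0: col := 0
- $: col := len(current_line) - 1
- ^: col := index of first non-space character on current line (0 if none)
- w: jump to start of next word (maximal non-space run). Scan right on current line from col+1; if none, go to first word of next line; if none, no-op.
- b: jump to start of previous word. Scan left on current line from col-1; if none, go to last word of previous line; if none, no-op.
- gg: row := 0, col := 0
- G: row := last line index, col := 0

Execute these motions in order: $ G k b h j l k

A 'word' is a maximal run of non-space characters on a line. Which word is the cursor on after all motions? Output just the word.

After 1 ($): row=0 col=15 char='h'
After 2 (G): row=2 col=0 char='s'
After 3 (k): row=1 col=0 char='f'
After 4 (b): row=0 col=12 char='f'
After 5 (h): row=0 col=11 char='_'
After 6 (j): row=1 col=11 char='_'
After 7 (l): row=1 col=12 char='b'
After 8 (k): row=0 col=12 char='f'

Answer: fish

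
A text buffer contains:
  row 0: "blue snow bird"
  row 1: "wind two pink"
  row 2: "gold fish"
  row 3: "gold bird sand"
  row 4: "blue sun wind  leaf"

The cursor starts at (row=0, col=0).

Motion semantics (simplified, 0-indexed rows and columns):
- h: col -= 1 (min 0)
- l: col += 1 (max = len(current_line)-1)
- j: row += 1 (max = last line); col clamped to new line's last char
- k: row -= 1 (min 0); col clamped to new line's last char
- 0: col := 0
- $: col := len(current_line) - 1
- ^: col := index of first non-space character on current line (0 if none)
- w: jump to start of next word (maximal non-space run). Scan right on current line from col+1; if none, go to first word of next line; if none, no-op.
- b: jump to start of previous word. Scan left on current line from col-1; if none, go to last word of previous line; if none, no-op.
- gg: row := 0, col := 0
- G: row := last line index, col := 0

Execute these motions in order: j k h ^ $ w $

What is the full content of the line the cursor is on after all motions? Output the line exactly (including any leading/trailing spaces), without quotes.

After 1 (j): row=1 col=0 char='w'
After 2 (k): row=0 col=0 char='b'
After 3 (h): row=0 col=0 char='b'
After 4 (^): row=0 col=0 char='b'
After 5 ($): row=0 col=13 char='d'
After 6 (w): row=1 col=0 char='w'
After 7 ($): row=1 col=12 char='k'

Answer: wind two pink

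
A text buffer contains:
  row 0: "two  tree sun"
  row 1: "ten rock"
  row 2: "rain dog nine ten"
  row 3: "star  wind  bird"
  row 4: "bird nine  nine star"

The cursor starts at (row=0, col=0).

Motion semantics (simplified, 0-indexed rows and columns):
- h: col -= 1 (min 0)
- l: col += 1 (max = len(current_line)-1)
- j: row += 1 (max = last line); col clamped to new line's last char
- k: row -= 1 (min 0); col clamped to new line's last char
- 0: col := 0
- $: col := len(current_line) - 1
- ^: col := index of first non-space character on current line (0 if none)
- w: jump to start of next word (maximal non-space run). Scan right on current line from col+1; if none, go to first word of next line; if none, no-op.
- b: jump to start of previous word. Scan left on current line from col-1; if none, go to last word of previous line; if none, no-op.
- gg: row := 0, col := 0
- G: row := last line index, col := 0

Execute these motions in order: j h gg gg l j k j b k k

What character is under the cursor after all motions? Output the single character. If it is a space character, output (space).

After 1 (j): row=1 col=0 char='t'
After 2 (h): row=1 col=0 char='t'
After 3 (gg): row=0 col=0 char='t'
After 4 (gg): row=0 col=0 char='t'
After 5 (l): row=0 col=1 char='w'
After 6 (j): row=1 col=1 char='e'
After 7 (k): row=0 col=1 char='w'
After 8 (j): row=1 col=1 char='e'
After 9 (b): row=1 col=0 char='t'
After 10 (k): row=0 col=0 char='t'
After 11 (k): row=0 col=0 char='t'

Answer: t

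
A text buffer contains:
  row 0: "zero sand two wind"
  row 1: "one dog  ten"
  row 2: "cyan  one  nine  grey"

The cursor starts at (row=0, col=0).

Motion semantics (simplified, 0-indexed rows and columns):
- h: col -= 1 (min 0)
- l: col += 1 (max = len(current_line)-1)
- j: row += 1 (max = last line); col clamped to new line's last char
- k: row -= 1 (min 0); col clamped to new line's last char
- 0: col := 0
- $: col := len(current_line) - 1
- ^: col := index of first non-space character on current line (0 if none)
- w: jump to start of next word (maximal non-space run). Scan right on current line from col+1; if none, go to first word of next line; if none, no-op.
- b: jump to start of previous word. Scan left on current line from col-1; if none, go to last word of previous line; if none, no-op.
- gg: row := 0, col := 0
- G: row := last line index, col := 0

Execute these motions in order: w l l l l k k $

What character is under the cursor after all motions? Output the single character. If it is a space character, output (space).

After 1 (w): row=0 col=5 char='s'
After 2 (l): row=0 col=6 char='a'
After 3 (l): row=0 col=7 char='n'
After 4 (l): row=0 col=8 char='d'
After 5 (l): row=0 col=9 char='_'
After 6 (k): row=0 col=9 char='_'
After 7 (k): row=0 col=9 char='_'
After 8 ($): row=0 col=17 char='d'

Answer: d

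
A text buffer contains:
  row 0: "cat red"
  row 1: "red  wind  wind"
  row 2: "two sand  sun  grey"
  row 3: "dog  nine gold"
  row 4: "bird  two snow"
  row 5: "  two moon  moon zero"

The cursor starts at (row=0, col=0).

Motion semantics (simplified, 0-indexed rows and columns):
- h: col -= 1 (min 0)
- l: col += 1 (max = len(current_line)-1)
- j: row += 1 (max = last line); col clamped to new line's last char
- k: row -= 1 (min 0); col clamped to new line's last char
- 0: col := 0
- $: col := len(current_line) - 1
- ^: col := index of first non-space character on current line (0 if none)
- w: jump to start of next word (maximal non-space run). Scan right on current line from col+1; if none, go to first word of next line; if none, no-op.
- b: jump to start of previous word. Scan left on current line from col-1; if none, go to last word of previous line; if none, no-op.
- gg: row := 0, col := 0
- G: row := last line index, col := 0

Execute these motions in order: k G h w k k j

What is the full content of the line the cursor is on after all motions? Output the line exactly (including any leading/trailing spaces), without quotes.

After 1 (k): row=0 col=0 char='c'
After 2 (G): row=5 col=0 char='_'
After 3 (h): row=5 col=0 char='_'
After 4 (w): row=5 col=2 char='t'
After 5 (k): row=4 col=2 char='r'
After 6 (k): row=3 col=2 char='g'
After 7 (j): row=4 col=2 char='r'

Answer: bird  two snow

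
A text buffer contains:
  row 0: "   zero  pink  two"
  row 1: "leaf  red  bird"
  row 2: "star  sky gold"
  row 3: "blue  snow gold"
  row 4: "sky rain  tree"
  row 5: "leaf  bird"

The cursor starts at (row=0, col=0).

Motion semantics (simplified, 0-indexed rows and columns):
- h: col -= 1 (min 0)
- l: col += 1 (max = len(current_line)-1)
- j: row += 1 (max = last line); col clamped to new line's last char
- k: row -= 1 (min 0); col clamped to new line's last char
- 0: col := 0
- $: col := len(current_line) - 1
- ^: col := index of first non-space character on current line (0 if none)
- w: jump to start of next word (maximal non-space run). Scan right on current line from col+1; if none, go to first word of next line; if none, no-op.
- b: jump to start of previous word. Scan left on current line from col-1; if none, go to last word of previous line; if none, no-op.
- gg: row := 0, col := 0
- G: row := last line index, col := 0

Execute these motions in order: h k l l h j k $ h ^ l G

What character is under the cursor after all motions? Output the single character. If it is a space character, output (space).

Answer: l

Derivation:
After 1 (h): row=0 col=0 char='_'
After 2 (k): row=0 col=0 char='_'
After 3 (l): row=0 col=1 char='_'
After 4 (l): row=0 col=2 char='_'
After 5 (h): row=0 col=1 char='_'
After 6 (j): row=1 col=1 char='e'
After 7 (k): row=0 col=1 char='_'
After 8 ($): row=0 col=17 char='o'
After 9 (h): row=0 col=16 char='w'
After 10 (^): row=0 col=3 char='z'
After 11 (l): row=0 col=4 char='e'
After 12 (G): row=5 col=0 char='l'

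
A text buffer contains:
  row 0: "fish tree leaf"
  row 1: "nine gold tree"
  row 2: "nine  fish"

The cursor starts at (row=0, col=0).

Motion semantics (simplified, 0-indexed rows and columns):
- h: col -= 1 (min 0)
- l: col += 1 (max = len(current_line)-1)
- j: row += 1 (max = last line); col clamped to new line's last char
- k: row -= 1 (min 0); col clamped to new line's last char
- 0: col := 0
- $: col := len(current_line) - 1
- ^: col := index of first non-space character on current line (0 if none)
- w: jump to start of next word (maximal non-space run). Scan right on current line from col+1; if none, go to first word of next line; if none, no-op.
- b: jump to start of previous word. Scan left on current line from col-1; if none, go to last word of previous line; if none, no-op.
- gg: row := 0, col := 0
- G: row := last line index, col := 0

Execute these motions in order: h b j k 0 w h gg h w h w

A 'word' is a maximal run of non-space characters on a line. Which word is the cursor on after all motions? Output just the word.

After 1 (h): row=0 col=0 char='f'
After 2 (b): row=0 col=0 char='f'
After 3 (j): row=1 col=0 char='n'
After 4 (k): row=0 col=0 char='f'
After 5 (0): row=0 col=0 char='f'
After 6 (w): row=0 col=5 char='t'
After 7 (h): row=0 col=4 char='_'
After 8 (gg): row=0 col=0 char='f'
After 9 (h): row=0 col=0 char='f'
After 10 (w): row=0 col=5 char='t'
After 11 (h): row=0 col=4 char='_'
After 12 (w): row=0 col=5 char='t'

Answer: tree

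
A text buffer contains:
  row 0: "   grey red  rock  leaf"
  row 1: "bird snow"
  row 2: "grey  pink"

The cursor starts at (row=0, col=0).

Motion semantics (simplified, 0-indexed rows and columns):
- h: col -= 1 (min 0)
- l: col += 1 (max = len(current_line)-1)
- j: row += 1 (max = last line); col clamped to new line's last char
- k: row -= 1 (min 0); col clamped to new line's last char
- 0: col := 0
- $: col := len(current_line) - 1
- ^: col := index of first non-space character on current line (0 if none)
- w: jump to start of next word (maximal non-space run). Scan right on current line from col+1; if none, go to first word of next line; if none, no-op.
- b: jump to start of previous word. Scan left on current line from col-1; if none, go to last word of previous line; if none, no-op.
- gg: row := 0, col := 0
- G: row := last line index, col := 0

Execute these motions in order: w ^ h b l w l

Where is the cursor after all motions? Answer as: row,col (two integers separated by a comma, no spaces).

After 1 (w): row=0 col=3 char='g'
After 2 (^): row=0 col=3 char='g'
After 3 (h): row=0 col=2 char='_'
After 4 (b): row=0 col=2 char='_'
After 5 (l): row=0 col=3 char='g'
After 6 (w): row=0 col=8 char='r'
After 7 (l): row=0 col=9 char='e'

Answer: 0,9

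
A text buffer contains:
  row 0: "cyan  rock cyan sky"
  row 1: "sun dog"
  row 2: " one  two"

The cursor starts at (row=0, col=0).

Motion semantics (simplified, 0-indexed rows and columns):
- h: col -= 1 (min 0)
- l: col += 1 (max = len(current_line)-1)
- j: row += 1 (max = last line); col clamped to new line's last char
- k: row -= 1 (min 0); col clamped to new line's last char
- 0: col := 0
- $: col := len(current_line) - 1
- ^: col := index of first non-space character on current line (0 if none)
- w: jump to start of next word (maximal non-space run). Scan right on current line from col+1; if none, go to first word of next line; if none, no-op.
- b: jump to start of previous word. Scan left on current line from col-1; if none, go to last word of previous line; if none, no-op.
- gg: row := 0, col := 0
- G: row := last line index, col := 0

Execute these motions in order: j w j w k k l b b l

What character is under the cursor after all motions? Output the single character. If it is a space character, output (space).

After 1 (j): row=1 col=0 char='s'
After 2 (w): row=1 col=4 char='d'
After 3 (j): row=2 col=4 char='_'
After 4 (w): row=2 col=6 char='t'
After 5 (k): row=1 col=6 char='g'
After 6 (k): row=0 col=6 char='r'
After 7 (l): row=0 col=7 char='o'
After 8 (b): row=0 col=6 char='r'
After 9 (b): row=0 col=0 char='c'
After 10 (l): row=0 col=1 char='y'

Answer: y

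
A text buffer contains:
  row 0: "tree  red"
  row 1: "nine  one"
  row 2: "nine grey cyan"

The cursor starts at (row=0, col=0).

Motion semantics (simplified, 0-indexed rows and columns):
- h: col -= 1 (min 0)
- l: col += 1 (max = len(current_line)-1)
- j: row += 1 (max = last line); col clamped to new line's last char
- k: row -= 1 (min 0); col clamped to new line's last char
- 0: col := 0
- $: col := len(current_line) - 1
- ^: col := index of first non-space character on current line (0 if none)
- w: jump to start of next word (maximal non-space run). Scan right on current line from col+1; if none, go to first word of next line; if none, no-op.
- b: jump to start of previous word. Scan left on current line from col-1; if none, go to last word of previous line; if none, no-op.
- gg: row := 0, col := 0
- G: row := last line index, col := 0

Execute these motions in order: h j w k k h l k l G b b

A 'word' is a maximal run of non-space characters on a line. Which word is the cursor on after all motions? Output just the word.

After 1 (h): row=0 col=0 char='t'
After 2 (j): row=1 col=0 char='n'
After 3 (w): row=1 col=6 char='o'
After 4 (k): row=0 col=6 char='r'
After 5 (k): row=0 col=6 char='r'
After 6 (h): row=0 col=5 char='_'
After 7 (l): row=0 col=6 char='r'
After 8 (k): row=0 col=6 char='r'
After 9 (l): row=0 col=7 char='e'
After 10 (G): row=2 col=0 char='n'
After 11 (b): row=1 col=6 char='o'
After 12 (b): row=1 col=0 char='n'

Answer: nine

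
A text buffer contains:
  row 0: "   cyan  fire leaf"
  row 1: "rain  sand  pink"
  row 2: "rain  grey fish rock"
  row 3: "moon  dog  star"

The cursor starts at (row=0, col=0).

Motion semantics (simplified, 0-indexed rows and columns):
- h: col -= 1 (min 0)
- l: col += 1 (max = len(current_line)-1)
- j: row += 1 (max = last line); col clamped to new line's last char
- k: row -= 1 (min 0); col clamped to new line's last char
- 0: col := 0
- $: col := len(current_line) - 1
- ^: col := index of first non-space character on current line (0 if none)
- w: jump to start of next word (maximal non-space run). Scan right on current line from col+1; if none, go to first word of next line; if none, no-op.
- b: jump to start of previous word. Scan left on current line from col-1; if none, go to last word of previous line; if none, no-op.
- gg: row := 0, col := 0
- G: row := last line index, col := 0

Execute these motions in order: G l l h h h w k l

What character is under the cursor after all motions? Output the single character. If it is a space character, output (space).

After 1 (G): row=3 col=0 char='m'
After 2 (l): row=3 col=1 char='o'
After 3 (l): row=3 col=2 char='o'
After 4 (h): row=3 col=1 char='o'
After 5 (h): row=3 col=0 char='m'
After 6 (h): row=3 col=0 char='m'
After 7 (w): row=3 col=6 char='d'
After 8 (k): row=2 col=6 char='g'
After 9 (l): row=2 col=7 char='r'

Answer: r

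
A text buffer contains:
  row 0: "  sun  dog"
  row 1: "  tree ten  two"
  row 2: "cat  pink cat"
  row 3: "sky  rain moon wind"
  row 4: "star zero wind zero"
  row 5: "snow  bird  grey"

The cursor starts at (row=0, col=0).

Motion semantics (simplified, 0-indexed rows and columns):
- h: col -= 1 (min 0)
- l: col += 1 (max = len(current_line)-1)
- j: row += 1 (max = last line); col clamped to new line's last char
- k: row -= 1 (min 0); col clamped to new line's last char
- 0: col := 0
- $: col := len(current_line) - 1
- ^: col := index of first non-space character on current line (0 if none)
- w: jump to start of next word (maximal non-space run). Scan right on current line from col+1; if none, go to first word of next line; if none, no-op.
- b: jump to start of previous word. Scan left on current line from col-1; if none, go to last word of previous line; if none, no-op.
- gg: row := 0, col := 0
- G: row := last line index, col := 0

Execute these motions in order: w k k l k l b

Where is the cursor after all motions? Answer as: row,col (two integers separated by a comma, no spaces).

After 1 (w): row=0 col=2 char='s'
After 2 (k): row=0 col=2 char='s'
After 3 (k): row=0 col=2 char='s'
After 4 (l): row=0 col=3 char='u'
After 5 (k): row=0 col=3 char='u'
After 6 (l): row=0 col=4 char='n'
After 7 (b): row=0 col=2 char='s'

Answer: 0,2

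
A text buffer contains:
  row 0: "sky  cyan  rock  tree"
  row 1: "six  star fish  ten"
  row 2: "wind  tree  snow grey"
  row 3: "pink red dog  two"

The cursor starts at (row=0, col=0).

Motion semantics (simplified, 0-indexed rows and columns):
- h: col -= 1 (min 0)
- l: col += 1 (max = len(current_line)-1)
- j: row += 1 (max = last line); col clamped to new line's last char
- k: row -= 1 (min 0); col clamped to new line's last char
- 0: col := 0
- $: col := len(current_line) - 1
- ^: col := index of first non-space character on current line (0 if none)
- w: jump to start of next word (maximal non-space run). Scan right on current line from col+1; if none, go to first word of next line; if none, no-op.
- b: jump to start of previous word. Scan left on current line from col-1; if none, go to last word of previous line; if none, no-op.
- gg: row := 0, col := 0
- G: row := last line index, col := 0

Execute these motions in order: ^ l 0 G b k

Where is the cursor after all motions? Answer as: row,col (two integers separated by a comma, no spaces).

Answer: 1,17

Derivation:
After 1 (^): row=0 col=0 char='s'
After 2 (l): row=0 col=1 char='k'
After 3 (0): row=0 col=0 char='s'
After 4 (G): row=3 col=0 char='p'
After 5 (b): row=2 col=17 char='g'
After 6 (k): row=1 col=17 char='e'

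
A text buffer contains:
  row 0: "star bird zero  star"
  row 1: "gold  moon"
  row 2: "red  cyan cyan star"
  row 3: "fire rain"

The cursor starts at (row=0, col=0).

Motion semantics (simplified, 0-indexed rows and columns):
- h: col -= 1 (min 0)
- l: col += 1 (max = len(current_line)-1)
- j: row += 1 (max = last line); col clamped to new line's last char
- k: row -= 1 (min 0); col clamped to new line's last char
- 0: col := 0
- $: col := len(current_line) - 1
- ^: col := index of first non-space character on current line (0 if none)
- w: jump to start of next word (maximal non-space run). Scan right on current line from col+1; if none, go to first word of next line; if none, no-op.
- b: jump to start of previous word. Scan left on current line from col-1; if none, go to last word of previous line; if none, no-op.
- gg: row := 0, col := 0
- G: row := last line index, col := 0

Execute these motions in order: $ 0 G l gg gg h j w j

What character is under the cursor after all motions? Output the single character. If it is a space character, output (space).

Answer: y

Derivation:
After 1 ($): row=0 col=19 char='r'
After 2 (0): row=0 col=0 char='s'
After 3 (G): row=3 col=0 char='f'
After 4 (l): row=3 col=1 char='i'
After 5 (gg): row=0 col=0 char='s'
After 6 (gg): row=0 col=0 char='s'
After 7 (h): row=0 col=0 char='s'
After 8 (j): row=1 col=0 char='g'
After 9 (w): row=1 col=6 char='m'
After 10 (j): row=2 col=6 char='y'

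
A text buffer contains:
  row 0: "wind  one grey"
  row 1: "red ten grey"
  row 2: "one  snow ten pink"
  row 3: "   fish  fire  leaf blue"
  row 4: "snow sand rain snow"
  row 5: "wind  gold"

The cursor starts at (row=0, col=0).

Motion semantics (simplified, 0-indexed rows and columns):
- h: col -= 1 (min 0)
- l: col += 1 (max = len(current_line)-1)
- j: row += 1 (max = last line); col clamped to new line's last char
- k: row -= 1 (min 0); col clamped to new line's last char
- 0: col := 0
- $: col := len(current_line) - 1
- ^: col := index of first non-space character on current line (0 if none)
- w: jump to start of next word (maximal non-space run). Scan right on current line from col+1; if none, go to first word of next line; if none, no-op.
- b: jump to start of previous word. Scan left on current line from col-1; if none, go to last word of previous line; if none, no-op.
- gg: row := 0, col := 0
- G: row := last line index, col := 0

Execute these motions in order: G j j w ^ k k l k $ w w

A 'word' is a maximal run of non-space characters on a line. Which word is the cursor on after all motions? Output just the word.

Answer: fire

Derivation:
After 1 (G): row=5 col=0 char='w'
After 2 (j): row=5 col=0 char='w'
After 3 (j): row=5 col=0 char='w'
After 4 (w): row=5 col=6 char='g'
After 5 (^): row=5 col=0 char='w'
After 6 (k): row=4 col=0 char='s'
After 7 (k): row=3 col=0 char='_'
After 8 (l): row=3 col=1 char='_'
After 9 (k): row=2 col=1 char='n'
After 10 ($): row=2 col=17 char='k'
After 11 (w): row=3 col=3 char='f'
After 12 (w): row=3 col=9 char='f'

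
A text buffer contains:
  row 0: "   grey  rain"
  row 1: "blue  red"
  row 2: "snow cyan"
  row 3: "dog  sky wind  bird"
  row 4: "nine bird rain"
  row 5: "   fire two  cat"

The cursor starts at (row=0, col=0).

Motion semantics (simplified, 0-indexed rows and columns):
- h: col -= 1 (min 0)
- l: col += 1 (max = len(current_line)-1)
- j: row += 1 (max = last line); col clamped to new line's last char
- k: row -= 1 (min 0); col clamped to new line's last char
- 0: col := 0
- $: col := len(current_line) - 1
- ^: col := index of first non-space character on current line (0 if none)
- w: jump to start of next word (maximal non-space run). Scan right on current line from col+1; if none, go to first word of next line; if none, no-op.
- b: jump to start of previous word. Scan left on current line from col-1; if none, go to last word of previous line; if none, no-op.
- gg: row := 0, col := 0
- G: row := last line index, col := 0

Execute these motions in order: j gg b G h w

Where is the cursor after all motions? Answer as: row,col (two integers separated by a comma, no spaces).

Answer: 5,3

Derivation:
After 1 (j): row=1 col=0 char='b'
After 2 (gg): row=0 col=0 char='_'
After 3 (b): row=0 col=0 char='_'
After 4 (G): row=5 col=0 char='_'
After 5 (h): row=5 col=0 char='_'
After 6 (w): row=5 col=3 char='f'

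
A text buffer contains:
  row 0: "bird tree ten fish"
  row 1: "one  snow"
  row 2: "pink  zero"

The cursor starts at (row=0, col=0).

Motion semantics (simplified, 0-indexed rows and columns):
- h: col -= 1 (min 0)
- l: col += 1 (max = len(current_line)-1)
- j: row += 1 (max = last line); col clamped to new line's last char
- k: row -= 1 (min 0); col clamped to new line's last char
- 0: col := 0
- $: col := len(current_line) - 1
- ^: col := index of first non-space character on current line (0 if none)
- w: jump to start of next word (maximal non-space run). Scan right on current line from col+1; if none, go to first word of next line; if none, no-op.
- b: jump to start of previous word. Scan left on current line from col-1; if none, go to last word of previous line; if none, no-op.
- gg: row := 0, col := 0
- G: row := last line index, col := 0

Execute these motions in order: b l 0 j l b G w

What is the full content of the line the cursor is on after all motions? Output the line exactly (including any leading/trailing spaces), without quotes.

After 1 (b): row=0 col=0 char='b'
After 2 (l): row=0 col=1 char='i'
After 3 (0): row=0 col=0 char='b'
After 4 (j): row=1 col=0 char='o'
After 5 (l): row=1 col=1 char='n'
After 6 (b): row=1 col=0 char='o'
After 7 (G): row=2 col=0 char='p'
After 8 (w): row=2 col=6 char='z'

Answer: pink  zero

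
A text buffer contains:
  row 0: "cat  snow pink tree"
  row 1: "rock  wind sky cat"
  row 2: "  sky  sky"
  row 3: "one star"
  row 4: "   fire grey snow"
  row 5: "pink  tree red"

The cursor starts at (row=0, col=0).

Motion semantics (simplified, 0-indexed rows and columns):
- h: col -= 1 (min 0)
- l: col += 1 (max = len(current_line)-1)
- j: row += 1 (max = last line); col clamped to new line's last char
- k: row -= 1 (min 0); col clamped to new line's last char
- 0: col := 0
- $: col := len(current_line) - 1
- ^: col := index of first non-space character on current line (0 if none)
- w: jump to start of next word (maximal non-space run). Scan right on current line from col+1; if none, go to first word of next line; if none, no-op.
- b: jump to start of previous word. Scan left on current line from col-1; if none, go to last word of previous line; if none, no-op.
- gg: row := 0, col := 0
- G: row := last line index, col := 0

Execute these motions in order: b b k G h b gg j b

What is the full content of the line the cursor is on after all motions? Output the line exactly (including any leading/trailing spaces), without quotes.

After 1 (b): row=0 col=0 char='c'
After 2 (b): row=0 col=0 char='c'
After 3 (k): row=0 col=0 char='c'
After 4 (G): row=5 col=0 char='p'
After 5 (h): row=5 col=0 char='p'
After 6 (b): row=4 col=13 char='s'
After 7 (gg): row=0 col=0 char='c'
After 8 (j): row=1 col=0 char='r'
After 9 (b): row=0 col=15 char='t'

Answer: cat  snow pink tree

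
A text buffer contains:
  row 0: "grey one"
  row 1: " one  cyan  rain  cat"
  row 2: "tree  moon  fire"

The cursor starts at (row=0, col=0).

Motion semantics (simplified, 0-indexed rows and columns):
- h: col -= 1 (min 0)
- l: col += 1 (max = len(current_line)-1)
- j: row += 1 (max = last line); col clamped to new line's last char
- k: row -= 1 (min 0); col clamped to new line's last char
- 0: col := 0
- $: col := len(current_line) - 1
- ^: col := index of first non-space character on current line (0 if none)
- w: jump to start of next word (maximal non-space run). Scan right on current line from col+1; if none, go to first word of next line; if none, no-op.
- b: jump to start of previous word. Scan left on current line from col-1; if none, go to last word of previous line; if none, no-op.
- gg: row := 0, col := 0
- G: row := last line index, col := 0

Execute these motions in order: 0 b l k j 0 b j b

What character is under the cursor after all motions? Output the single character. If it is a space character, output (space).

After 1 (0): row=0 col=0 char='g'
After 2 (b): row=0 col=0 char='g'
After 3 (l): row=0 col=1 char='r'
After 4 (k): row=0 col=1 char='r'
After 5 (j): row=1 col=1 char='o'
After 6 (0): row=1 col=0 char='_'
After 7 (b): row=0 col=5 char='o'
After 8 (j): row=1 col=5 char='_'
After 9 (b): row=1 col=1 char='o'

Answer: o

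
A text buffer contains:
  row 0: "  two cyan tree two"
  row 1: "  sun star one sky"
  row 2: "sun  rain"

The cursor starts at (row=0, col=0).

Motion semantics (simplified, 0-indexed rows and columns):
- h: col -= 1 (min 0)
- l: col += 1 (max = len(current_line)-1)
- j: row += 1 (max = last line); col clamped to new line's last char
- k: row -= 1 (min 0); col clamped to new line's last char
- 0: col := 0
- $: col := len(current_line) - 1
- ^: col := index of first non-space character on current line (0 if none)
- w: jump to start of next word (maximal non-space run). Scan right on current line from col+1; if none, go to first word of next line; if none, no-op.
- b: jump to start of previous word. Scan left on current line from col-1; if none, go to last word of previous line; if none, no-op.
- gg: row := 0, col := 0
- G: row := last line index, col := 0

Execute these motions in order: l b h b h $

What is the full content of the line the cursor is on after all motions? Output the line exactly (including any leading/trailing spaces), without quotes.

Answer:   two cyan tree two

Derivation:
After 1 (l): row=0 col=1 char='_'
After 2 (b): row=0 col=1 char='_'
After 3 (h): row=0 col=0 char='_'
After 4 (b): row=0 col=0 char='_'
After 5 (h): row=0 col=0 char='_'
After 6 ($): row=0 col=18 char='o'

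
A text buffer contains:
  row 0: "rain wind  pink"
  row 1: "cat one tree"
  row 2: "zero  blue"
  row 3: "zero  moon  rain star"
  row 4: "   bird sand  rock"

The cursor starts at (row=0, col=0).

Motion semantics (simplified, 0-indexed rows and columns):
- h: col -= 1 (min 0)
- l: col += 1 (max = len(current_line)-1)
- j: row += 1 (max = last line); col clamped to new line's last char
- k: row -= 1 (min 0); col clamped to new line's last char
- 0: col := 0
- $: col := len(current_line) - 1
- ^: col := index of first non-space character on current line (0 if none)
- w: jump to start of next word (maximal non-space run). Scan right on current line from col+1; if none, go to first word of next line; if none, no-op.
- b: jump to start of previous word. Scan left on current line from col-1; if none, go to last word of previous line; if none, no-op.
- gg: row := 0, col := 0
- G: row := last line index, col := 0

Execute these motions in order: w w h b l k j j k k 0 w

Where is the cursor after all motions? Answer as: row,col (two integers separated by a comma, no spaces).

Answer: 0,5

Derivation:
After 1 (w): row=0 col=5 char='w'
After 2 (w): row=0 col=11 char='p'
After 3 (h): row=0 col=10 char='_'
After 4 (b): row=0 col=5 char='w'
After 5 (l): row=0 col=6 char='i'
After 6 (k): row=0 col=6 char='i'
After 7 (j): row=1 col=6 char='e'
After 8 (j): row=2 col=6 char='b'
After 9 (k): row=1 col=6 char='e'
After 10 (k): row=0 col=6 char='i'
After 11 (0): row=0 col=0 char='r'
After 12 (w): row=0 col=5 char='w'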